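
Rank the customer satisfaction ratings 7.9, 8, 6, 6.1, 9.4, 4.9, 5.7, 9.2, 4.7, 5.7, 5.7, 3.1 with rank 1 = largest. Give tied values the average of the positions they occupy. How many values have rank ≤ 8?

Sorted (descending): 9.4, 9.2, 8, 7.9, 6.1, 6, 5.7, 5.7, 5.7, 4.9, 4.7, 3.1
The 3 values of 5.7 occupy positions 7–9 → average rank 8.
Ranks ≤ 8: {1, 2, 3, 4, 5, 6, 8, 8, 8} → 9 values.

9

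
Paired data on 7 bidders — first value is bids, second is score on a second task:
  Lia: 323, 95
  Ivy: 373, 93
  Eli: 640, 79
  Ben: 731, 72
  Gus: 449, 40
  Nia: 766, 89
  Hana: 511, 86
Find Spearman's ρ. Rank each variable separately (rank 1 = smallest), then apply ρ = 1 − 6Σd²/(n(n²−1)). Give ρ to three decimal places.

-0.429

Ranks of variable 1: 1, 2, 5, 6, 3, 7, 4
Ranks of variable 2: 7, 6, 3, 2, 1, 5, 4
d = r₁ − r₂: -6, -4, 2, 4, 2, 2, 0
d²: 36, 16, 4, 16, 4, 4, 0; Σd² = 80
ρ = 1 − 6·80/(7·48) = 1 − 480/336 = -0.429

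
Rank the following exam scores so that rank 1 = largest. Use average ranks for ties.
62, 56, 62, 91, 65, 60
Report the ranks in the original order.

3.5, 6, 3.5, 1, 2, 5

Sorted (descending): 91, 65, 62, 62, 60, 56
The 2 values of 62 occupy positions 3–4 → average rank (3+4)/2 = 3.5.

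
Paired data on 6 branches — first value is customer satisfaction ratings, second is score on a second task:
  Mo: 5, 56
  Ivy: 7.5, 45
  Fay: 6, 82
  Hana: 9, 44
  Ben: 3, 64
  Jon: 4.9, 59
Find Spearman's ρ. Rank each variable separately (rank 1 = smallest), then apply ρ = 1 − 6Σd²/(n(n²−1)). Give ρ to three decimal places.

Ranks of variable 1: 3, 5, 4, 6, 1, 2
Ranks of variable 2: 3, 2, 6, 1, 5, 4
d = r₁ − r₂: 0, 3, -2, 5, -4, -2
d²: 0, 9, 4, 25, 16, 4; Σd² = 58
ρ = 1 − 6·58/(6·35) = 1 − 348/210 = -0.657

-0.657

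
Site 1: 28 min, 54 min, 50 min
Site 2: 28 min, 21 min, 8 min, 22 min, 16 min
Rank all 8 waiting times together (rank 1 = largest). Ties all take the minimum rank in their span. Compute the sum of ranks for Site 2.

29

Sorted (descending): 54, 50, 28, 28, 22, 21, 16, 8
The 2 values of 28 occupy positions 3–4 → each gets rank 3.
Site 2 values → pooled ranks: 28→3, 21→6, 8→8, 22→5, 16→7
Rank sum = 3 + 6 + 8 + 5 + 7 = 29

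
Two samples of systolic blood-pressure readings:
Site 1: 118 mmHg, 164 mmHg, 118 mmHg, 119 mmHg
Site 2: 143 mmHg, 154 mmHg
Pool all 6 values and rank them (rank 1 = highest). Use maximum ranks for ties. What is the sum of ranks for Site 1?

Sorted (descending): 164, 154, 143, 119, 118, 118
The 2 values of 118 occupy positions 5–6 → each gets rank 6.
Site 1 values → pooled ranks: 118→6, 164→1, 118→6, 119→4
Rank sum = 6 + 1 + 6 + 4 = 17

17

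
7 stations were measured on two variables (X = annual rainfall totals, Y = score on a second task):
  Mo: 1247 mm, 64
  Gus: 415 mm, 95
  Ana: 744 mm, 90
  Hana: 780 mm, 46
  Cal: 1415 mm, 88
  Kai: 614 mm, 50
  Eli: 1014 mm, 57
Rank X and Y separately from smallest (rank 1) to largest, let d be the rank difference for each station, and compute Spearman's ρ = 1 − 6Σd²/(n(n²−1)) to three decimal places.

-0.179

Ranks of variable 1: 6, 1, 3, 4, 7, 2, 5
Ranks of variable 2: 4, 7, 6, 1, 5, 2, 3
d = r₁ − r₂: 2, -6, -3, 3, 2, 0, 2
d²: 4, 36, 9, 9, 4, 0, 4; Σd² = 66
ρ = 1 − 6·66/(7·48) = 1 − 396/336 = -0.179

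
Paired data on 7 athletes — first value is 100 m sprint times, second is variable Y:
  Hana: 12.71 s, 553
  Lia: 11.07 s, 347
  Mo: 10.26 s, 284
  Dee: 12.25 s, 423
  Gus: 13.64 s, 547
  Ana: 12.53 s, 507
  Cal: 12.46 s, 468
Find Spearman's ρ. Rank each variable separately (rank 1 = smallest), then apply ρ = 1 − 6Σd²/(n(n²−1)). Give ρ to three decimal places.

Ranks of variable 1: 6, 2, 1, 3, 7, 5, 4
Ranks of variable 2: 7, 2, 1, 3, 6, 5, 4
d = r₁ − r₂: -1, 0, 0, 0, 1, 0, 0
d²: 1, 0, 0, 0, 1, 0, 0; Σd² = 2
ρ = 1 − 6·2/(7·48) = 1 − 12/336 = 0.964

0.964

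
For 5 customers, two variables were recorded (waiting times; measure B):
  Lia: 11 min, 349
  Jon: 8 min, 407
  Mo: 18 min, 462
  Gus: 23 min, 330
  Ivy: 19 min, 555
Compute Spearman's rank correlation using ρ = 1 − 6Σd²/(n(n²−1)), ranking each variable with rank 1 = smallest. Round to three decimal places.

Ranks of variable 1: 2, 1, 3, 5, 4
Ranks of variable 2: 2, 3, 4, 1, 5
d = r₁ − r₂: 0, -2, -1, 4, -1
d²: 0, 4, 1, 16, 1; Σd² = 22
ρ = 1 − 6·22/(5·24) = 1 − 132/120 = -0.100

-0.100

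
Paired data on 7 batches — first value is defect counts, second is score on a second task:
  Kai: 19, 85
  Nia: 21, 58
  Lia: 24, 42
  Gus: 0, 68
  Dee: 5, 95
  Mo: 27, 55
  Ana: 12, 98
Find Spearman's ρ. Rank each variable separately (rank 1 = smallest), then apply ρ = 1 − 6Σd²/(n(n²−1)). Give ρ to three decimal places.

Ranks of variable 1: 4, 5, 6, 1, 2, 7, 3
Ranks of variable 2: 5, 3, 1, 4, 6, 2, 7
d = r₁ − r₂: -1, 2, 5, -3, -4, 5, -4
d²: 1, 4, 25, 9, 16, 25, 16; Σd² = 96
ρ = 1 − 6·96/(7·48) = 1 − 576/336 = -0.714

-0.714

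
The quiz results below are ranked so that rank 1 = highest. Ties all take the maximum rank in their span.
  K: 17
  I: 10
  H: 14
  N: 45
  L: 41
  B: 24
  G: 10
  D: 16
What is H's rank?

6

Sorted (descending): 45, 41, 24, 17, 16, 14, 10, 10
The 2 values of 10 occupy positions 7–8 → each gets rank 8.
H has value 14 → rank 6.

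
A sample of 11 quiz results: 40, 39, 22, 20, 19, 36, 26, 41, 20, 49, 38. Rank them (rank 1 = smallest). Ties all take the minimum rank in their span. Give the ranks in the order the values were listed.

Sorted (ascending): 19, 20, 20, 22, 26, 36, 38, 39, 40, 41, 49
The 2 values of 20 occupy positions 2–3 → each gets rank 2.

9, 8, 4, 2, 1, 6, 5, 10, 2, 11, 7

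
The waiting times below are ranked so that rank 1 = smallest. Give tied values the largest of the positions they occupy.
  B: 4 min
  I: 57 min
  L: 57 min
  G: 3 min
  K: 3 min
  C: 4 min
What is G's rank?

2

Sorted (ascending): 3, 3, 4, 4, 57, 57
The 2 values of 3 occupy positions 1–2 → each gets rank 2.
The 2 values of 4 occupy positions 3–4 → each gets rank 4.
The 2 values of 57 occupy positions 5–6 → each gets rank 6.
G has value 3 min → rank 2.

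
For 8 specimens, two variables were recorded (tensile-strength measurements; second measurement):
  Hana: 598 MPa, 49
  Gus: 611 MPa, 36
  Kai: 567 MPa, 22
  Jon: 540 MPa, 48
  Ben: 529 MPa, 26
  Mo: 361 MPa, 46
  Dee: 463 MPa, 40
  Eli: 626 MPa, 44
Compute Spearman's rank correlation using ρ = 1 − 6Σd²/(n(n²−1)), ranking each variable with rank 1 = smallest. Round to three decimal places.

Ranks of variable 1: 6, 7, 5, 4, 3, 1, 2, 8
Ranks of variable 2: 8, 3, 1, 7, 2, 6, 4, 5
d = r₁ − r₂: -2, 4, 4, -3, 1, -5, -2, 3
d²: 4, 16, 16, 9, 1, 25, 4, 9; Σd² = 84
ρ = 1 − 6·84/(8·63) = 1 − 504/504 = 0.000

0.000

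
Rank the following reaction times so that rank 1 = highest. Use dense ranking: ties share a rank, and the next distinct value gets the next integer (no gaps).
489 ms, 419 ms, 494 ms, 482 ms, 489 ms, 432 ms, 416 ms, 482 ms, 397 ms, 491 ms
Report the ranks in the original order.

3, 6, 1, 4, 3, 5, 7, 4, 8, 2

Sorted (descending): 494, 491, 489, 489, 482, 482, 432, 419, 416, 397
The 2 values of 489 share dense rank 3.
The 2 values of 482 share dense rank 4.
Remaining distinct values take the next consecutive integers.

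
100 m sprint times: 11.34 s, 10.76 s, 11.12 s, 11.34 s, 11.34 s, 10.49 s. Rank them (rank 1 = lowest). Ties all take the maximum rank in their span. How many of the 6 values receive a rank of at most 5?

3

Sorted (ascending): 10.49, 10.76, 11.12, 11.34, 11.34, 11.34
The 3 values of 11.34 occupy positions 4–6 → each gets rank 6.
Ranks ≤ 5: {1, 2, 3} → 3 values.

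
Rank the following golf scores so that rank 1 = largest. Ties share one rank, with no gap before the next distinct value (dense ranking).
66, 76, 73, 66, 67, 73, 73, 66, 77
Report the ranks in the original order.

5, 2, 3, 5, 4, 3, 3, 5, 1

Sorted (descending): 77, 76, 73, 73, 73, 67, 66, 66, 66
The 3 values of 73 share dense rank 3.
The 3 values of 66 share dense rank 5.
Remaining distinct values take the next consecutive integers.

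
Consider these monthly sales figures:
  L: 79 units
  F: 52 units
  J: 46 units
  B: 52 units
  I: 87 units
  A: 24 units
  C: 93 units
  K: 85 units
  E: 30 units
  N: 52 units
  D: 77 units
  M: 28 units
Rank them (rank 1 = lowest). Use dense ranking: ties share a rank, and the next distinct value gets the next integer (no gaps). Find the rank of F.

Sorted (ascending): 24, 28, 30, 46, 52, 52, 52, 77, 79, 85, 87, 93
The 3 values of 52 share dense rank 5.
Remaining distinct values take the next consecutive integers.
F has value 52 units → rank 5.

5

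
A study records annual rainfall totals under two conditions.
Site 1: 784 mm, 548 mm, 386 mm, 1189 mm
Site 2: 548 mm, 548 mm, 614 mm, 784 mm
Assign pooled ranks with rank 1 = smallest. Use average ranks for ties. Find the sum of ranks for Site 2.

17.5

Sorted (ascending): 386, 548, 548, 548, 614, 784, 784, 1189
The 3 values of 548 occupy positions 2–4 → average rank 3.
The 2 values of 784 occupy positions 6–7 → average rank (6+7)/2 = 6.5.
Site 2 values → pooled ranks: 548→3, 548→3, 614→5, 784→6.5
Rank sum = 3 + 3 + 5 + 6.5 = 17.5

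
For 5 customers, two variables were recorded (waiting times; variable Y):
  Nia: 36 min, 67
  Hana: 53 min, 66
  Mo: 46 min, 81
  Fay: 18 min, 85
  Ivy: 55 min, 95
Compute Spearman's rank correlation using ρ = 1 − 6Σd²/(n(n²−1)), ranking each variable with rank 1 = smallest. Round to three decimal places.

Ranks of variable 1: 2, 4, 3, 1, 5
Ranks of variable 2: 2, 1, 3, 4, 5
d = r₁ − r₂: 0, 3, 0, -3, 0
d²: 0, 9, 0, 9, 0; Σd² = 18
ρ = 1 − 6·18/(5·24) = 1 − 108/120 = 0.100

0.100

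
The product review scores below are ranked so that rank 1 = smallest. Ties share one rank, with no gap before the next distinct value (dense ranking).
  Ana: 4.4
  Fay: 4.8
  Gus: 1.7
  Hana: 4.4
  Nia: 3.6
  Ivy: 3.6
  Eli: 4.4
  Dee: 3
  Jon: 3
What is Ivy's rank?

Sorted (ascending): 1.7, 3, 3, 3.6, 3.6, 4.4, 4.4, 4.4, 4.8
The 2 values of 3 share dense rank 2.
The 2 values of 3.6 share dense rank 3.
The 3 values of 4.4 share dense rank 4.
Remaining distinct values take the next consecutive integers.
Ivy has value 3.6 → rank 3.

3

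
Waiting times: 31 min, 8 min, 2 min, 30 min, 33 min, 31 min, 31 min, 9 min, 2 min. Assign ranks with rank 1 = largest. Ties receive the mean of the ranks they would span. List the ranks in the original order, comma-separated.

Sorted (descending): 33, 31, 31, 31, 30, 9, 8, 2, 2
The 3 values of 31 occupy positions 2–4 → average rank 3.
The 2 values of 2 occupy positions 8–9 → average rank (8+9)/2 = 8.5.

3, 7, 8.5, 5, 1, 3, 3, 6, 8.5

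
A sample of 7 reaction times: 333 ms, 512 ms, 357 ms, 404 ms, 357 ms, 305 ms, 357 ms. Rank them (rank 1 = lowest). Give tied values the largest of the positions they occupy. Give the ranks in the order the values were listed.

Sorted (ascending): 305, 333, 357, 357, 357, 404, 512
The 3 values of 357 occupy positions 3–5 → each gets rank 5.

2, 7, 5, 6, 5, 1, 5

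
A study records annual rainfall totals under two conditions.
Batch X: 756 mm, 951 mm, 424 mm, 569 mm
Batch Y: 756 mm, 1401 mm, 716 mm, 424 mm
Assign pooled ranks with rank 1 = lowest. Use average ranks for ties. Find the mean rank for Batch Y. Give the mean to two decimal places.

4.75

Sorted (ascending): 424, 424, 569, 716, 756, 756, 951, 1401
The 2 values of 424 occupy positions 1–2 → average rank (1+2)/2 = 1.5.
The 2 values of 756 occupy positions 5–6 → average rank (5+6)/2 = 5.5.
Batch Y values → pooled ranks: 756→5.5, 1401→8, 716→4, 424→1.5
Mean rank = (5.5 + 8 + 4 + 1.5) / 4 = 4.75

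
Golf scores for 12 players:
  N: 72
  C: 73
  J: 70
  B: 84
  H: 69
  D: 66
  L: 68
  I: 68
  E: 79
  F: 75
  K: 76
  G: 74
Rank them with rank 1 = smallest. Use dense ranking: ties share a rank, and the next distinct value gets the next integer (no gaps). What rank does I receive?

2

Sorted (ascending): 66, 68, 68, 69, 70, 72, 73, 74, 75, 76, 79, 84
The 2 values of 68 share dense rank 2.
Remaining distinct values take the next consecutive integers.
I has value 68 → rank 2.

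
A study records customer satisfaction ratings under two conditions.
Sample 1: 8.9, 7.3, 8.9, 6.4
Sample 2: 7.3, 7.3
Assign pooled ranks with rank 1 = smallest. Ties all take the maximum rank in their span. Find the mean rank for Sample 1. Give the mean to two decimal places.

4.25

Sorted (ascending): 6.4, 7.3, 7.3, 7.3, 8.9, 8.9
The 3 values of 7.3 occupy positions 2–4 → each gets rank 4.
The 2 values of 8.9 occupy positions 5–6 → each gets rank 6.
Sample 1 values → pooled ranks: 8.9→6, 7.3→4, 8.9→6, 6.4→1
Mean rank = (6 + 4 + 6 + 1) / 4 = 4.25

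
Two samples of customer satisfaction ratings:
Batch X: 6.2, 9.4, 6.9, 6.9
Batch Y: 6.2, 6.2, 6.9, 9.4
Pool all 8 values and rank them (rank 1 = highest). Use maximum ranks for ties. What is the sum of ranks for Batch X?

Sorted (descending): 9.4, 9.4, 6.9, 6.9, 6.9, 6.2, 6.2, 6.2
The 2 values of 9.4 occupy positions 1–2 → each gets rank 2.
The 3 values of 6.9 occupy positions 3–5 → each gets rank 5.
The 3 values of 6.2 occupy positions 6–8 → each gets rank 8.
Batch X values → pooled ranks: 6.2→8, 9.4→2, 6.9→5, 6.9→5
Rank sum = 8 + 2 + 5 + 5 = 20

20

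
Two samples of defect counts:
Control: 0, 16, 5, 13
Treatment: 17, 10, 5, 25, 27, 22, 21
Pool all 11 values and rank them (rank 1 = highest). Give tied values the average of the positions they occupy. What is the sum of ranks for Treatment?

32.5

Sorted (descending): 27, 25, 22, 21, 17, 16, 13, 10, 5, 5, 0
The 2 values of 5 occupy positions 9–10 → average rank (9+10)/2 = 9.5.
Treatment values → pooled ranks: 17→5, 10→8, 5→9.5, 25→2, 27→1, 22→3, 21→4
Rank sum = 5 + 8 + 9.5 + 2 + 1 + 3 + 4 = 32.5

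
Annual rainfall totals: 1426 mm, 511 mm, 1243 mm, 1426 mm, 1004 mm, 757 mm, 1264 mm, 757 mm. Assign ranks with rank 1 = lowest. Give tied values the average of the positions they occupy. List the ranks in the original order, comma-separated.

Sorted (ascending): 511, 757, 757, 1004, 1243, 1264, 1426, 1426
The 2 values of 757 occupy positions 2–3 → average rank (2+3)/2 = 2.5.
The 2 values of 1426 occupy positions 7–8 → average rank (7+8)/2 = 7.5.

7.5, 1, 5, 7.5, 4, 2.5, 6, 2.5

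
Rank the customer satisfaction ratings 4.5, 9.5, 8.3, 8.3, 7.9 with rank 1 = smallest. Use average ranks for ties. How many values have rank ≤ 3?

Sorted (ascending): 4.5, 7.9, 8.3, 8.3, 9.5
The 2 values of 8.3 occupy positions 3–4 → average rank (3+4)/2 = 3.5.
Ranks ≤ 3: {1, 2} → 2 values.

2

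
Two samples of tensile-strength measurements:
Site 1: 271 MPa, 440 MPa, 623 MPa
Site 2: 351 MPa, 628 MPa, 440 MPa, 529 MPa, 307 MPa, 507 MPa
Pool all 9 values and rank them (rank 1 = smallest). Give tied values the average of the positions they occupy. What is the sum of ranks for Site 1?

Sorted (ascending): 271, 307, 351, 440, 440, 507, 529, 623, 628
The 2 values of 440 occupy positions 4–5 → average rank (4+5)/2 = 4.5.
Site 1 values → pooled ranks: 271→1, 440→4.5, 623→8
Rank sum = 1 + 4.5 + 8 = 13.5

13.5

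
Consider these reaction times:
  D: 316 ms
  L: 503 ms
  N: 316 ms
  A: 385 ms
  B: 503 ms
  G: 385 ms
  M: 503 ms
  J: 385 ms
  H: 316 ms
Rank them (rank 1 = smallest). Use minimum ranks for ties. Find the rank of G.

4

Sorted (ascending): 316, 316, 316, 385, 385, 385, 503, 503, 503
The 3 values of 316 occupy positions 1–3 → each gets rank 1.
The 3 values of 385 occupy positions 4–6 → each gets rank 4.
The 3 values of 503 occupy positions 7–9 → each gets rank 7.
G has value 385 ms → rank 4.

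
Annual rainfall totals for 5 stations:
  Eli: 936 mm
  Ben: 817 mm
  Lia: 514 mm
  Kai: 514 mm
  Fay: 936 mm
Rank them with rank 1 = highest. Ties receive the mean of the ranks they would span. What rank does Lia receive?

4.5

Sorted (descending): 936, 936, 817, 514, 514
The 2 values of 936 occupy positions 1–2 → average rank (1+2)/2 = 1.5.
The 2 values of 514 occupy positions 4–5 → average rank (4+5)/2 = 4.5.
Lia has value 514 mm → rank 4.5.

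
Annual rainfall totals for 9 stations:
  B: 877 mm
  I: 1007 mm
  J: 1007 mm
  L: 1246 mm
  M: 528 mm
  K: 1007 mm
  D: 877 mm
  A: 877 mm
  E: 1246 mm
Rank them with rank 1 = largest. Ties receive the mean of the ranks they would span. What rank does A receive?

7

Sorted (descending): 1246, 1246, 1007, 1007, 1007, 877, 877, 877, 528
The 2 values of 1246 occupy positions 1–2 → average rank (1+2)/2 = 1.5.
The 3 values of 1007 occupy positions 3–5 → average rank 4.
The 3 values of 877 occupy positions 6–8 → average rank 7.
A has value 877 mm → rank 7.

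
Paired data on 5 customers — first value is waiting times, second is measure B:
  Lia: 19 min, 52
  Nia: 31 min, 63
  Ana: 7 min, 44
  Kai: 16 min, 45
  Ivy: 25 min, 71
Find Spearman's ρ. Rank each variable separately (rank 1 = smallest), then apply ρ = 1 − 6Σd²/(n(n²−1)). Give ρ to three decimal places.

Ranks of variable 1: 3, 5, 1, 2, 4
Ranks of variable 2: 3, 4, 1, 2, 5
d = r₁ − r₂: 0, 1, 0, 0, -1
d²: 0, 1, 0, 0, 1; Σd² = 2
ρ = 1 − 6·2/(5·24) = 1 − 12/120 = 0.900

0.900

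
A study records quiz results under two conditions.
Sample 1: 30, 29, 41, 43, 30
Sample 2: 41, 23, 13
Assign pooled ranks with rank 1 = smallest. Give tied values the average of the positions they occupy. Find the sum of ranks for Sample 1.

Sorted (ascending): 13, 23, 29, 30, 30, 41, 41, 43
The 2 values of 30 occupy positions 4–5 → average rank (4+5)/2 = 4.5.
The 2 values of 41 occupy positions 6–7 → average rank (6+7)/2 = 6.5.
Sample 1 values → pooled ranks: 30→4.5, 29→3, 41→6.5, 43→8, 30→4.5
Rank sum = 4.5 + 3 + 6.5 + 8 + 4.5 = 26.5

26.5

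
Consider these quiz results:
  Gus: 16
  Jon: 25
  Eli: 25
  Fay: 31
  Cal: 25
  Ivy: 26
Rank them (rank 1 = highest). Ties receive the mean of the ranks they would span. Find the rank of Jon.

Sorted (descending): 31, 26, 25, 25, 25, 16
The 3 values of 25 occupy positions 3–5 → average rank 4.
Jon has value 25 → rank 4.

4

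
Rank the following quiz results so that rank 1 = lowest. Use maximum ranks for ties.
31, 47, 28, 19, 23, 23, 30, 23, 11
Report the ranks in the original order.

8, 9, 6, 2, 5, 5, 7, 5, 1

Sorted (ascending): 11, 19, 23, 23, 23, 28, 30, 31, 47
The 3 values of 23 occupy positions 3–5 → each gets rank 5.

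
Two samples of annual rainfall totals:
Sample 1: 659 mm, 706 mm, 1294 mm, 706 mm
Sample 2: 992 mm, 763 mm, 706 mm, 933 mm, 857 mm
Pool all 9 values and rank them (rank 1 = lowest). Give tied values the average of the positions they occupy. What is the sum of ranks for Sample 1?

16

Sorted (ascending): 659, 706, 706, 706, 763, 857, 933, 992, 1294
The 3 values of 706 occupy positions 2–4 → average rank 3.
Sample 1 values → pooled ranks: 659→1, 706→3, 1294→9, 706→3
Rank sum = 1 + 3 + 9 + 3 = 16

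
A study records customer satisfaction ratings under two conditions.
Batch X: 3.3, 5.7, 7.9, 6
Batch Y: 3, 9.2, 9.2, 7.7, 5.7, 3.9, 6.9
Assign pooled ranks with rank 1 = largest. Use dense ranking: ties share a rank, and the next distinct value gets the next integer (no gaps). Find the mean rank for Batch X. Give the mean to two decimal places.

Sorted (descending): 9.2, 9.2, 7.9, 7.7, 6.9, 6, 5.7, 5.7, 3.9, 3.3, 3
The 2 values of 9.2 share dense rank 1.
The 2 values of 5.7 share dense rank 6.
Remaining distinct values take the next consecutive integers.
Batch X values → pooled ranks: 3.3→8, 5.7→6, 7.9→2, 6→5
Mean rank = (8 + 6 + 2 + 5) / 4 = 5.25

5.25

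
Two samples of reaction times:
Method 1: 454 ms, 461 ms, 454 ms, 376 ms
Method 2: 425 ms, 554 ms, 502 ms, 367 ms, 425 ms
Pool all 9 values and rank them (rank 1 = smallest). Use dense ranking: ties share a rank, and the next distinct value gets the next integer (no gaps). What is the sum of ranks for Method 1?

Sorted (ascending): 367, 376, 425, 425, 454, 454, 461, 502, 554
The 2 values of 425 share dense rank 3.
The 2 values of 454 share dense rank 4.
Remaining distinct values take the next consecutive integers.
Method 1 values → pooled ranks: 454→4, 461→5, 454→4, 376→2
Rank sum = 4 + 5 + 4 + 2 = 15

15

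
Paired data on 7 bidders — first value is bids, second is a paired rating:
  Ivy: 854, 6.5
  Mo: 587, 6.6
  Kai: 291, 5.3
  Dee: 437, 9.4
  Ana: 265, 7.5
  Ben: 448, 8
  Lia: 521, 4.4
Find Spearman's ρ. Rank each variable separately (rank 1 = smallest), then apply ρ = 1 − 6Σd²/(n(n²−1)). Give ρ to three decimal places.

Ranks of variable 1: 7, 6, 2, 3, 1, 4, 5
Ranks of variable 2: 3, 4, 2, 7, 5, 6, 1
d = r₁ − r₂: 4, 2, 0, -4, -4, -2, 4
d²: 16, 4, 0, 16, 16, 4, 16; Σd² = 72
ρ = 1 − 6·72/(7·48) = 1 − 432/336 = -0.286

-0.286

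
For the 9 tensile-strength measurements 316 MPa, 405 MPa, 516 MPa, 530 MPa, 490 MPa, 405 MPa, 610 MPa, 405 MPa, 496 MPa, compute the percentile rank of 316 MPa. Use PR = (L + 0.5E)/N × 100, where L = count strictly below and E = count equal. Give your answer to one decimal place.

N = 9.
Strictly below 316: 0. Equal to 316: 1.
PR = (0 + 0.5·1)/9 × 100 = 5.6

5.6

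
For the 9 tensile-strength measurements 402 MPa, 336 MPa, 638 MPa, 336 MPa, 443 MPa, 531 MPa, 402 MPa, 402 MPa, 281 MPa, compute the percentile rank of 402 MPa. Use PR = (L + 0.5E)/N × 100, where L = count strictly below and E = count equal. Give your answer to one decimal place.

50.0

N = 9.
Strictly below 402: 3. Equal to 402: 3.
PR = (3 + 0.5·3)/9 × 100 = 50.0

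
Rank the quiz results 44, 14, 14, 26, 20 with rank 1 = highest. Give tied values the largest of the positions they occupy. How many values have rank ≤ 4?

Sorted (descending): 44, 26, 20, 14, 14
The 2 values of 14 occupy positions 4–5 → each gets rank 5.
Ranks ≤ 4: {1, 2, 3} → 3 values.

3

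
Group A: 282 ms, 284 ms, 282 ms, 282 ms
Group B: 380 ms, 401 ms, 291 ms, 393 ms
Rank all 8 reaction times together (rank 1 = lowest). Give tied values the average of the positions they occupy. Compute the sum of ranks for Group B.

Sorted (ascending): 282, 282, 282, 284, 291, 380, 393, 401
The 3 values of 282 occupy positions 1–3 → average rank 2.
Group B values → pooled ranks: 380→6, 401→8, 291→5, 393→7
Rank sum = 6 + 8 + 5 + 7 = 26

26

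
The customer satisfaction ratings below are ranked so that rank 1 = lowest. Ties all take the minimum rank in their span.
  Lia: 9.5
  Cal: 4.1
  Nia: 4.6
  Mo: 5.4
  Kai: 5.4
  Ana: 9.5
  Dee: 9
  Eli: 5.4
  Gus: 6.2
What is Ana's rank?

8

Sorted (ascending): 4.1, 4.6, 5.4, 5.4, 5.4, 6.2, 9, 9.5, 9.5
The 3 values of 5.4 occupy positions 3–5 → each gets rank 3.
The 2 values of 9.5 occupy positions 8–9 → each gets rank 8.
Ana has value 9.5 → rank 8.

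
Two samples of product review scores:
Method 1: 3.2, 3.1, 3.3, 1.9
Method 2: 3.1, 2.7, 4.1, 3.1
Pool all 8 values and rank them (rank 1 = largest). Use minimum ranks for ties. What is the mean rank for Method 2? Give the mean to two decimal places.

4.00

Sorted (descending): 4.1, 3.3, 3.2, 3.1, 3.1, 3.1, 2.7, 1.9
The 3 values of 3.1 occupy positions 4–6 → each gets rank 4.
Method 2 values → pooled ranks: 3.1→4, 2.7→7, 4.1→1, 3.1→4
Mean rank = (4 + 7 + 1 + 4) / 4 = 4.00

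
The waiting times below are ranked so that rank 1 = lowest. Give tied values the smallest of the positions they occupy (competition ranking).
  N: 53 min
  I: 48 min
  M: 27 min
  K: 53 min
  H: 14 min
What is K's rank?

Sorted (ascending): 14, 27, 48, 53, 53
The 2 values of 53 occupy positions 4–5 → each gets rank 4.
K has value 53 min → rank 4.

4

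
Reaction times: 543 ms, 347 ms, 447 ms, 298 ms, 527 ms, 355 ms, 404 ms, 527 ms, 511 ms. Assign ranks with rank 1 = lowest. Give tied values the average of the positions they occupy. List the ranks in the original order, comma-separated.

Sorted (ascending): 298, 347, 355, 404, 447, 511, 527, 527, 543
The 2 values of 527 occupy positions 7–8 → average rank (7+8)/2 = 7.5.

9, 2, 5, 1, 7.5, 3, 4, 7.5, 6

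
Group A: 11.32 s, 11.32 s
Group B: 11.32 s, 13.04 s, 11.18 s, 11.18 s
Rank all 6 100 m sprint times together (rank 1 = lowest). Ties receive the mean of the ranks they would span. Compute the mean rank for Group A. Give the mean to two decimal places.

4.00

Sorted (ascending): 11.18, 11.18, 11.32, 11.32, 11.32, 13.04
The 2 values of 11.18 occupy positions 1–2 → average rank (1+2)/2 = 1.5.
The 3 values of 11.32 occupy positions 3–5 → average rank 4.
Group A values → pooled ranks: 11.32→4, 11.32→4
Mean rank = (4 + 4) / 2 = 4.00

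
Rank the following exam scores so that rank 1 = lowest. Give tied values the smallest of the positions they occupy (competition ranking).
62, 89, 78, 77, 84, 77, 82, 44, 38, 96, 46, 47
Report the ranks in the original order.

5, 11, 8, 6, 10, 6, 9, 2, 1, 12, 3, 4

Sorted (ascending): 38, 44, 46, 47, 62, 77, 77, 78, 82, 84, 89, 96
The 2 values of 77 occupy positions 6–7 → each gets rank 6.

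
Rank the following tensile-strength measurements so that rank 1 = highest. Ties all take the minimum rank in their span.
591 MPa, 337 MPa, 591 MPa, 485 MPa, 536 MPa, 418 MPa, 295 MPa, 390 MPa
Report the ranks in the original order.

1, 7, 1, 4, 3, 5, 8, 6

Sorted (descending): 591, 591, 536, 485, 418, 390, 337, 295
The 2 values of 591 occupy positions 1–2 → each gets rank 1.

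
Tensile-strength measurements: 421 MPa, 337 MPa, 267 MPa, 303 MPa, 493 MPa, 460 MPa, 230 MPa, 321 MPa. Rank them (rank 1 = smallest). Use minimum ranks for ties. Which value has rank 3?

303

Sorted (ascending): 230, 267, 303, 321, 337, 421, 460, 493
No ties — each value takes its position as its rank.
Rank 3 → value 303.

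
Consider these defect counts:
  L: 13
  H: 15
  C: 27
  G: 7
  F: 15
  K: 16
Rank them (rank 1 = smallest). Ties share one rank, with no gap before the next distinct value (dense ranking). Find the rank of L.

Sorted (ascending): 7, 13, 15, 15, 16, 27
The 2 values of 15 share dense rank 3.
Remaining distinct values take the next consecutive integers.
L has value 13 → rank 2.

2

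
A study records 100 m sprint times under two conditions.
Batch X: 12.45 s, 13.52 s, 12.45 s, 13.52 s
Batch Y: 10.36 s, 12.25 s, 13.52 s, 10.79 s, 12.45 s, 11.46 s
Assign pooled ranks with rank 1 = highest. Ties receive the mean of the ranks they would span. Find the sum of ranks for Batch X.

Sorted (descending): 13.52, 13.52, 13.52, 12.45, 12.45, 12.45, 12.25, 11.46, 10.79, 10.36
The 3 values of 13.52 occupy positions 1–3 → average rank 2.
The 3 values of 12.45 occupy positions 4–6 → average rank 5.
Batch X values → pooled ranks: 12.45→5, 13.52→2, 12.45→5, 13.52→2
Rank sum = 5 + 2 + 5 + 2 = 14

14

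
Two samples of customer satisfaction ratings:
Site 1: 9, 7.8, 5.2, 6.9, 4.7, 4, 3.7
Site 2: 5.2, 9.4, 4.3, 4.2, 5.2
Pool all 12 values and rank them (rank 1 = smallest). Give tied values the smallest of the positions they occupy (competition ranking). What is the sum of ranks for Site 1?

Sorted (ascending): 3.7, 4, 4.2, 4.3, 4.7, 5.2, 5.2, 5.2, 6.9, 7.8, 9, 9.4
The 3 values of 5.2 occupy positions 6–8 → each gets rank 6.
Site 1 values → pooled ranks: 9→11, 7.8→10, 5.2→6, 6.9→9, 4.7→5, 4→2, 3.7→1
Rank sum = 11 + 10 + 6 + 9 + 5 + 2 + 1 = 44

44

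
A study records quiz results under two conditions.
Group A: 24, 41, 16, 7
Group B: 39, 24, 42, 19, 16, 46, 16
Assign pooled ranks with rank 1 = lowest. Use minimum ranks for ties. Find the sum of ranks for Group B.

44

Sorted (ascending): 7, 16, 16, 16, 19, 24, 24, 39, 41, 42, 46
The 3 values of 16 occupy positions 2–4 → each gets rank 2.
The 2 values of 24 occupy positions 6–7 → each gets rank 6.
Group B values → pooled ranks: 39→8, 24→6, 42→10, 19→5, 16→2, 46→11, 16→2
Rank sum = 8 + 6 + 10 + 5 + 2 + 11 + 2 = 44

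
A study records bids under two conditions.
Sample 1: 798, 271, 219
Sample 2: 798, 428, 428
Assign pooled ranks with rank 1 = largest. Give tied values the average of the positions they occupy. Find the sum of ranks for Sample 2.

8.5

Sorted (descending): 798, 798, 428, 428, 271, 219
The 2 values of 798 occupy positions 1–2 → average rank (1+2)/2 = 1.5.
The 2 values of 428 occupy positions 3–4 → average rank (3+4)/2 = 3.5.
Sample 2 values → pooled ranks: 798→1.5, 428→3.5, 428→3.5
Rank sum = 1.5 + 3.5 + 3.5 = 8.5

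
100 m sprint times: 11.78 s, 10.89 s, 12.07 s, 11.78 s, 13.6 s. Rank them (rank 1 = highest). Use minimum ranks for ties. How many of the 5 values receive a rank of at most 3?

4

Sorted (descending): 13.6, 12.07, 11.78, 11.78, 10.89
The 2 values of 11.78 occupy positions 3–4 → each gets rank 3.
Ranks ≤ 3: {1, 2, 3, 3} → 4 values.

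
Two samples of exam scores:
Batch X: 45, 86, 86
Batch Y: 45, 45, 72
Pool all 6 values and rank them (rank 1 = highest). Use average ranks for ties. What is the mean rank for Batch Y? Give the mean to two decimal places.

Sorted (descending): 86, 86, 72, 45, 45, 45
The 2 values of 86 occupy positions 1–2 → average rank (1+2)/2 = 1.5.
The 3 values of 45 occupy positions 4–6 → average rank 5.
Batch Y values → pooled ranks: 45→5, 45→5, 72→3
Mean rank = (5 + 5 + 3) / 3 = 4.33

4.33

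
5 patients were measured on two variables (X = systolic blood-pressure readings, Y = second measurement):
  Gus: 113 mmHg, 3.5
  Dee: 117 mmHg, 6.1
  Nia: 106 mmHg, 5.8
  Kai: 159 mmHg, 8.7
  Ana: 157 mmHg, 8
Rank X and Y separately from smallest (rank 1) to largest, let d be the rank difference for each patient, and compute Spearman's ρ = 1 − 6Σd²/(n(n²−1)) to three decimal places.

Ranks of variable 1: 2, 3, 1, 5, 4
Ranks of variable 2: 1, 3, 2, 5, 4
d = r₁ − r₂: 1, 0, -1, 0, 0
d²: 1, 0, 1, 0, 0; Σd² = 2
ρ = 1 − 6·2/(5·24) = 1 − 12/120 = 0.900

0.900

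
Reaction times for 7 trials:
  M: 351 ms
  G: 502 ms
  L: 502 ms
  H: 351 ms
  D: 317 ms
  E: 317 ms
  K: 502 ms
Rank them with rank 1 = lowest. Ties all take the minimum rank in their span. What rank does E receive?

1

Sorted (ascending): 317, 317, 351, 351, 502, 502, 502
The 2 values of 317 occupy positions 1–2 → each gets rank 1.
The 2 values of 351 occupy positions 3–4 → each gets rank 3.
The 3 values of 502 occupy positions 5–7 → each gets rank 5.
E has value 317 ms → rank 1.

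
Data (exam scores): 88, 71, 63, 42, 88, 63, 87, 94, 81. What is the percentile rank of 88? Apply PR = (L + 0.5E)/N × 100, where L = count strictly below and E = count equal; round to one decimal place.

N = 9.
Strictly below 88: 6. Equal to 88: 2.
PR = (6 + 0.5·2)/9 × 100 = 77.8

77.8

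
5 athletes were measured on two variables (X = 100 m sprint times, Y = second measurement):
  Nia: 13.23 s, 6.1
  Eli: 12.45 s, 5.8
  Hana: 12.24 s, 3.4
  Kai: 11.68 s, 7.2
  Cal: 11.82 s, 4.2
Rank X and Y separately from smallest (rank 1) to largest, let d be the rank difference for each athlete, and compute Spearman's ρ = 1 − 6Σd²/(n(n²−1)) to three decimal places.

-0.100

Ranks of variable 1: 5, 4, 3, 1, 2
Ranks of variable 2: 4, 3, 1, 5, 2
d = r₁ − r₂: 1, 1, 2, -4, 0
d²: 1, 1, 4, 16, 0; Σd² = 22
ρ = 1 − 6·22/(5·24) = 1 − 132/120 = -0.100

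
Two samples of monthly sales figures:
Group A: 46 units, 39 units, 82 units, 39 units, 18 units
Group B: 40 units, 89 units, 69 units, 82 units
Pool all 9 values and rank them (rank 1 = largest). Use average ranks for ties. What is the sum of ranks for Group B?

13.5

Sorted (descending): 89, 82, 82, 69, 46, 40, 39, 39, 18
The 2 values of 82 occupy positions 2–3 → average rank (2+3)/2 = 2.5.
The 2 values of 39 occupy positions 7–8 → average rank (7+8)/2 = 7.5.
Group B values → pooled ranks: 40→6, 89→1, 69→4, 82→2.5
Rank sum = 6 + 1 + 4 + 2.5 = 13.5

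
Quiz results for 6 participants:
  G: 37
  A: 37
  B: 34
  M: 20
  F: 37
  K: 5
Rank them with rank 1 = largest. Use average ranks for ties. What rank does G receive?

Sorted (descending): 37, 37, 37, 34, 20, 5
The 3 values of 37 occupy positions 1–3 → average rank 2.
G has value 37 → rank 2.

2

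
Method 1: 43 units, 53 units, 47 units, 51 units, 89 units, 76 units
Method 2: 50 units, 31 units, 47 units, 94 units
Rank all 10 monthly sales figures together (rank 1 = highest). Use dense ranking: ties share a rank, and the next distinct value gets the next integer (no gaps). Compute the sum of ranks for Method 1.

29

Sorted (descending): 94, 89, 76, 53, 51, 50, 47, 47, 43, 31
The 2 values of 47 share dense rank 7.
Remaining distinct values take the next consecutive integers.
Method 1 values → pooled ranks: 43→8, 53→4, 47→7, 51→5, 89→2, 76→3
Rank sum = 8 + 4 + 7 + 5 + 2 + 3 = 29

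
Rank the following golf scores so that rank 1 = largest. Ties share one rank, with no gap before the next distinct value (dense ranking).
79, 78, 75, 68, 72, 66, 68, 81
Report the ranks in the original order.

Sorted (descending): 81, 79, 78, 75, 72, 68, 68, 66
The 2 values of 68 share dense rank 6.
Remaining distinct values take the next consecutive integers.

2, 3, 4, 6, 5, 7, 6, 1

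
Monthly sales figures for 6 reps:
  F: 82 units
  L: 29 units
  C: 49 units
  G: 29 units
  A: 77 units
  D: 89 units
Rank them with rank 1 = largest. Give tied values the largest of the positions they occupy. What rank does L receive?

Sorted (descending): 89, 82, 77, 49, 29, 29
The 2 values of 29 occupy positions 5–6 → each gets rank 6.
L has value 29 units → rank 6.

6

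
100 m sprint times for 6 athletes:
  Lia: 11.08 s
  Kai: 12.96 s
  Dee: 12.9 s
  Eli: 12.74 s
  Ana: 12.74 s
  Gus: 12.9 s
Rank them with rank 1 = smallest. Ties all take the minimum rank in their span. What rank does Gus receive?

Sorted (ascending): 11.08, 12.74, 12.74, 12.9, 12.9, 12.96
The 2 values of 12.74 occupy positions 2–3 → each gets rank 2.
The 2 values of 12.9 occupy positions 4–5 → each gets rank 4.
Gus has value 12.9 s → rank 4.

4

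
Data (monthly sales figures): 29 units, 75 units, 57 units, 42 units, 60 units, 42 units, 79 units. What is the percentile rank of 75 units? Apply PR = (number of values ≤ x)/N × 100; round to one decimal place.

N = 7.
Strictly below 75: 5. Equal to 75: 1.
PR = 6/7 × 100 = 85.7

85.7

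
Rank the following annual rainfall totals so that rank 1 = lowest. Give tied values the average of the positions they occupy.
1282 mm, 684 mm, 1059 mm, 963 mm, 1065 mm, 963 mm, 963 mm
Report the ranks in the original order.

Sorted (ascending): 684, 963, 963, 963, 1059, 1065, 1282
The 3 values of 963 occupy positions 2–4 → average rank 3.

7, 1, 5, 3, 6, 3, 3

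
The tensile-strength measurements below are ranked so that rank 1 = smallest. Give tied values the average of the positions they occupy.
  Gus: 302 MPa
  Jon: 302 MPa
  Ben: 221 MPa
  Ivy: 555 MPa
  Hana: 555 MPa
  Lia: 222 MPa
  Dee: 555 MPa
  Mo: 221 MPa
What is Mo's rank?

1.5

Sorted (ascending): 221, 221, 222, 302, 302, 555, 555, 555
The 2 values of 221 occupy positions 1–2 → average rank (1+2)/2 = 1.5.
The 2 values of 302 occupy positions 4–5 → average rank (4+5)/2 = 4.5.
The 3 values of 555 occupy positions 6–8 → average rank 7.
Mo has value 221 MPa → rank 1.5.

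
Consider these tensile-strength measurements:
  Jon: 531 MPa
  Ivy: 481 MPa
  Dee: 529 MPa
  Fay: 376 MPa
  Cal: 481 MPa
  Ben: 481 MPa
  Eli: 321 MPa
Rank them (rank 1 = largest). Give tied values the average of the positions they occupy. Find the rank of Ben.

4

Sorted (descending): 531, 529, 481, 481, 481, 376, 321
The 3 values of 481 occupy positions 3–5 → average rank 4.
Ben has value 481 MPa → rank 4.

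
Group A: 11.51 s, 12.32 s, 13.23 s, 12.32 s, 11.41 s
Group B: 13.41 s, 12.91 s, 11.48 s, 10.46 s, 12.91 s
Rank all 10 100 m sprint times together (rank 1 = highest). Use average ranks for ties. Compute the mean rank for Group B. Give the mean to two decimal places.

Sorted (descending): 13.41, 13.23, 12.91, 12.91, 12.32, 12.32, 11.51, 11.48, 11.41, 10.46
The 2 values of 12.91 occupy positions 3–4 → average rank (3+4)/2 = 3.5.
The 2 values of 12.32 occupy positions 5–6 → average rank (5+6)/2 = 5.5.
Group B values → pooled ranks: 13.41→1, 12.91→3.5, 11.48→8, 10.46→10, 12.91→3.5
Mean rank = (1 + 3.5 + 8 + 10 + 3.5) / 5 = 5.20

5.20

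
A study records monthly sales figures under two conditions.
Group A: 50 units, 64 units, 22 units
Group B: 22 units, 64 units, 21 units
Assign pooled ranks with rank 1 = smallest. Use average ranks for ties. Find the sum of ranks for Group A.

Sorted (ascending): 21, 22, 22, 50, 64, 64
The 2 values of 22 occupy positions 2–3 → average rank (2+3)/2 = 2.5.
The 2 values of 64 occupy positions 5–6 → average rank (5+6)/2 = 5.5.
Group A values → pooled ranks: 50→4, 64→5.5, 22→2.5
Rank sum = 4 + 5.5 + 2.5 = 12

12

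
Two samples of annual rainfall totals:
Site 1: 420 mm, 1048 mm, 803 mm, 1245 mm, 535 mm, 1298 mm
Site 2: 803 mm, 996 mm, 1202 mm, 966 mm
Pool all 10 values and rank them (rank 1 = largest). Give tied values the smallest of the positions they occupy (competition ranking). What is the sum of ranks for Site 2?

Sorted (descending): 1298, 1245, 1202, 1048, 996, 966, 803, 803, 535, 420
The 2 values of 803 occupy positions 7–8 → each gets rank 7.
Site 2 values → pooled ranks: 803→7, 996→5, 1202→3, 966→6
Rank sum = 7 + 5 + 3 + 6 = 21

21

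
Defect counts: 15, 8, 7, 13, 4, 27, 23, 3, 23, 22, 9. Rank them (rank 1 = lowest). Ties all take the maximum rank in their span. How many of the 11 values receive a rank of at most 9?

Sorted (ascending): 3, 4, 7, 8, 9, 13, 15, 22, 23, 23, 27
The 2 values of 23 occupy positions 9–10 → each gets rank 10.
Ranks ≤ 9: {1, 2, 3, 4, 5, 6, 7, 8} → 8 values.

8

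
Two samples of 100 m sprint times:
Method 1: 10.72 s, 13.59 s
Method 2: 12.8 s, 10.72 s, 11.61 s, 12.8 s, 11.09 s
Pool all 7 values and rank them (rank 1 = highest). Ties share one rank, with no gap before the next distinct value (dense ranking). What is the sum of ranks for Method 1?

6

Sorted (descending): 13.59, 12.8, 12.8, 11.61, 11.09, 10.72, 10.72
The 2 values of 12.8 share dense rank 2.
The 2 values of 10.72 share dense rank 5.
Remaining distinct values take the next consecutive integers.
Method 1 values → pooled ranks: 10.72→5, 13.59→1
Rank sum = 5 + 1 = 6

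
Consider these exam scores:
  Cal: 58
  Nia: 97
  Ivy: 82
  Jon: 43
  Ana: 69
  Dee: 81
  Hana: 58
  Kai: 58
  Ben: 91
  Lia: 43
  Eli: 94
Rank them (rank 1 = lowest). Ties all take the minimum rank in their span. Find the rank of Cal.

Sorted (ascending): 43, 43, 58, 58, 58, 69, 81, 82, 91, 94, 97
The 2 values of 43 occupy positions 1–2 → each gets rank 1.
The 3 values of 58 occupy positions 3–5 → each gets rank 3.
Cal has value 58 → rank 3.

3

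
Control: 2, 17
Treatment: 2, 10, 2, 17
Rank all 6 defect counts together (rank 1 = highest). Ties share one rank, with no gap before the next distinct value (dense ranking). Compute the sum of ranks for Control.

Sorted (descending): 17, 17, 10, 2, 2, 2
The 2 values of 17 share dense rank 1.
The 3 values of 2 share dense rank 3.
Remaining distinct values take the next consecutive integers.
Control values → pooled ranks: 2→3, 17→1
Rank sum = 3 + 1 = 4

4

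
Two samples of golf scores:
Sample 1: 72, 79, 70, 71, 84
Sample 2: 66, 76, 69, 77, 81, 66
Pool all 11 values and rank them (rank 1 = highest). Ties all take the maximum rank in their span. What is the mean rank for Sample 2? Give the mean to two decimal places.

Sorted (descending): 84, 81, 79, 77, 76, 72, 71, 70, 69, 66, 66
The 2 values of 66 occupy positions 10–11 → each gets rank 11.
Sample 2 values → pooled ranks: 66→11, 76→5, 69→9, 77→4, 81→2, 66→11
Mean rank = (11 + 5 + 9 + 4 + 2 + 11) / 6 = 7.00

7.00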